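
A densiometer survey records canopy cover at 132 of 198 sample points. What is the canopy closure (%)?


Formula: Canopy closure = covered points / total points * 100
Closure = 132 / 198 * 100
Closure = 0.6667 * 100 = 66.7%

66.7


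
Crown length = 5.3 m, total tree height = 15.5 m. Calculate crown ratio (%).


Formula: Crown Ratio = (Crown Length / Total Height) * 100
CR = (5.3 m / 15.5 m) * 100
CR = 0.3419 * 100 = 34.2%

34.2


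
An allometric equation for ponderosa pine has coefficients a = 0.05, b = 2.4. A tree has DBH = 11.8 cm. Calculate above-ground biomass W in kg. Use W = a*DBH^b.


Formula: W = a * DBH^b  (allometric power law)
DBH^b = 11.8^2.4 = 373.6946
W = 0.05 * 373.6946 = 18.7 kg

18.7


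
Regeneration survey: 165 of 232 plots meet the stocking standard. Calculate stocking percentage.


Formula: Stocking % = stocked plots / total plots * 100
Stocking = 165 / 232 * 100
Stocking = 0.7112 * 100 = 71.1%

71.1


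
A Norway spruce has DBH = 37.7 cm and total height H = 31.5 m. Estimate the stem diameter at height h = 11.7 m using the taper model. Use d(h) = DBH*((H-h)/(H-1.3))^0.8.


Taper: d(h) = DBH * ((H - h) / (H - 1.3))^0.8
Numerator = H - h = 31.5 - 11.7 = 19.8 m
Denominator = H - 1.3 = 31.5 - 1.3 = 30.2 m
Ratio = 19.8 / 30.2 = 0.65563
d = 37.7 * 0.65563^0.8 = 26.9 cm

26.9


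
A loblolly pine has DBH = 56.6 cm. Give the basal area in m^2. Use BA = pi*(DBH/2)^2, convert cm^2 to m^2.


Formula: BA = pi * (DBH/2)^2 / 10000  (cm^2 to m^2)
Radius = DBH/2 = 56.6/2 = 28.3 cm
BA = pi * 28.3^2 / 10000
   = 2516.0701 cm^2 / 10000
   = 0.2516 m^2

0.2516


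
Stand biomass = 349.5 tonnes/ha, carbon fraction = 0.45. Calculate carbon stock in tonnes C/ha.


Formula: Carbon Stock = Biomass * Carbon Fraction
C = 349.5 t/ha * 0.45
C = 157.3 t C/ha

157.3


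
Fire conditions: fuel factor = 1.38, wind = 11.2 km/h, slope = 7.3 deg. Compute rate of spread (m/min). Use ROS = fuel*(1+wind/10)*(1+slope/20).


Formula: ROS = fuel * (1 + wind/10) * (1 + slope/20)
Wind factor = 1 + 11.2/10 = 2.12
Slope factor = 1 + 7.3/20 = 1.365
ROS = 1.38 * 2.12 * 1.365 = 3.99 m/min

3.99


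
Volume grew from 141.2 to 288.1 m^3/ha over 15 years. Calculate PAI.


Formula: PAI = (V_T2 - V_T1) / (T2 - T1)
Volume increment = 288.1 - 141.2 = 146.9 m^3/ha
PAI = 146.9 / 15 = 9.79 m^3/ha/year

9.79


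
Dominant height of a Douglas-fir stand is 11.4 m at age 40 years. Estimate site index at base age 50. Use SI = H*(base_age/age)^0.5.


Formula: SI = H_dom * (base_age / age)^0.5
Age ratio = 50 / 40 = 1.25
sqrt(age_ratio) = 1.11803
SI = 11.4 * 1.11803 = 12.7 m

12.7


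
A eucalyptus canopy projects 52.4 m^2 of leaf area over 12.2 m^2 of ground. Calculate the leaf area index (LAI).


Formula: LAI = total leaf area / ground area  (dimensionless)
LAI = 52.4 m^2 / 12.2 m^2
LAI = 4.3

4.3


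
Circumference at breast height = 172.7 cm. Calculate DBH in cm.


Formula: DBH = C / pi
DBH = 172.7 / pi
pi = 3.14159...
DBH = 55.0 cm

55.0


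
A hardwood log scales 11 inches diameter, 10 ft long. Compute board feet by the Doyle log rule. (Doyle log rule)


Doyle: BF = (D - 4)^2 * L / 16
Adjusted diameter = 11 - 4 = 7 in
(D-4)^2 = 7^2 = 49
BF = 49 * 10 / 16 = 31 BF

31


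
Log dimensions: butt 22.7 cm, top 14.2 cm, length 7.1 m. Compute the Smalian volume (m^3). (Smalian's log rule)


Smalian: V = (A1 + A2)/2 * L,  A = pi*(D/200)^2
A1 = pi*(22.7/200)^2 = 0.040471 m^2
A2 = pi*(14.2/200)^2 = 0.015837 m^2
V = (0.040471+0.015837)/2*7.1 = 0.1999 m^3

0.1999


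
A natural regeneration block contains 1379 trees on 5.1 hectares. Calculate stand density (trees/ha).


Formula: Stand Density = N_trees / Area_ha
Density = 1379 trees / 5.1 ha
Density = 270 trees/ha

270


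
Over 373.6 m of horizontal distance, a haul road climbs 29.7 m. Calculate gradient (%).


Formula: Gradient = rise / run * 100
Gradient = 29.7 / 373.6 * 100 = 7.9%

7.9


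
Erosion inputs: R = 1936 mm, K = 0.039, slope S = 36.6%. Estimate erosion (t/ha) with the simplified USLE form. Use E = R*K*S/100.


Formula: E = R * K * S / 100  (simplified USLE)
R * K = 1936 * 0.039 = 75.504
E = 75.504 * 36.6 / 100 = 27.63 t/ha

27.63


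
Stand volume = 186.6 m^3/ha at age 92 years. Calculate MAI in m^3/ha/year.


Formula: MAI = Total Volume / Stand Age
MAI = 186.6 m^3/ha / 92 years
MAI = 2.03 m^3/ha/year

2.03


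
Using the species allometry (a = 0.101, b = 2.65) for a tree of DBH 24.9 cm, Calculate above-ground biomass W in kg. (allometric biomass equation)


Formula: W = a * DBH^b  (allometric power law)
DBH^b = 24.9^2.65 = 5011.0446
W = 0.101 * 5011.0446 = 506.1 kg

506.1


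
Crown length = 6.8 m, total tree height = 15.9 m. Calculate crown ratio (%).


Formula: Crown Ratio = (Crown Length / Total Height) * 100
CR = (6.8 m / 15.9 m) * 100
CR = 0.4277 * 100 = 42.8%

42.8


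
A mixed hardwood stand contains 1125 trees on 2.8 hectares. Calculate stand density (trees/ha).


Formula: Stand Density = N_trees / Area_ha
Density = 1125 trees / 2.8 ha
Density = 402 trees/ha

402


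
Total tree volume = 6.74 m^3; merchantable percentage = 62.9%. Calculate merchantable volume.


Formula: MV = V_total * (merchantable_pct / 100)
Merchantable fraction = 62.9% / 100 = 0.629
MV = 6.74 m^3 * 0.629 = 4.239 m^3

4.239


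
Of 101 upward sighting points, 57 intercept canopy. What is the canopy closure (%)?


Formula: Canopy closure = covered points / total points * 100
Closure = 57 / 101 * 100
Closure = 0.5644 * 100 = 56.4%

56.4


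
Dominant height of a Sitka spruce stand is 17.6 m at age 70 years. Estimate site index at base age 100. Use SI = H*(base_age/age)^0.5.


Formula: SI = H_dom * (base_age / age)^0.5
Age ratio = 100 / 70 = 1.42857
sqrt(age_ratio) = 1.19523
SI = 17.6 * 1.19523 = 21.0 m

21.0


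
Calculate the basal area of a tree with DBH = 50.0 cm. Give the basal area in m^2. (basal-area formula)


Formula: BA = pi * (DBH/2)^2 / 10000  (cm^2 to m^2)
Radius = DBH/2 = 50.0/2 = 25.0 cm
BA = pi * 25.0^2 / 10000
   = 1963.4954 cm^2 / 10000
   = 0.1963 m^2

0.1963


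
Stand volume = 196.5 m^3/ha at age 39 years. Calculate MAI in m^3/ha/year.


Formula: MAI = Total Volume / Stand Age
MAI = 196.5 m^3/ha / 39 years
MAI = 5.04 m^3/ha/year

5.04


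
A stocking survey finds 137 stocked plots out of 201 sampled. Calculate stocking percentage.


Formula: Stocking % = stocked plots / total plots * 100
Stocking = 137 / 201 * 100
Stocking = 0.6816 * 100 = 68.2%

68.2


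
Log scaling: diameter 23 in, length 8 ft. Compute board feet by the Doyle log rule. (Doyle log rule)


Doyle: BF = (D - 4)^2 * L / 16
Adjusted diameter = 23 - 4 = 19 in
(D-4)^2 = 19^2 = 361
BF = 361 * 8 / 16 = 181 BF

181


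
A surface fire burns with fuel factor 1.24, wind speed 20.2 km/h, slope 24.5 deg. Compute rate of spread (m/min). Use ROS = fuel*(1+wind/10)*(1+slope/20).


Formula: ROS = fuel * (1 + wind/10) * (1 + slope/20)
Wind factor = 1 + 20.2/10 = 3.02
Slope factor = 1 + 24.5/20 = 2.225
ROS = 1.24 * 3.02 * 2.225 = 8.33 m/min

8.33


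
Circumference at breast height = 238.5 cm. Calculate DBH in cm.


Formula: DBH = C / pi
DBH = 238.5 / pi
pi = 3.14159...
DBH = 75.9 cm

75.9


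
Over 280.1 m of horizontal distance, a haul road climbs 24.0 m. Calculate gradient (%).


Formula: Gradient = rise / run * 100
Gradient = 24.0 / 280.1 * 100 = 8.6%

8.6


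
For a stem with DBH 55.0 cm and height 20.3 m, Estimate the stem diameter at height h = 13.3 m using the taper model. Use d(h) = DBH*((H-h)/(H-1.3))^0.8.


Taper: d(h) = DBH * ((H - h) / (H - 1.3))^0.8
Numerator = H - h = 20.3 - 13.3 = 7.0 m
Denominator = H - 1.3 = 20.3 - 1.3 = 19.0 m
Ratio = 7.0 / 19.0 = 0.36842
d = 55.0 * 0.36842^0.8 = 24.7 cm

24.7


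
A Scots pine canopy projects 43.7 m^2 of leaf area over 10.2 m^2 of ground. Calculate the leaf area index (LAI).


Formula: LAI = total leaf area / ground area  (dimensionless)
LAI = 43.7 m^2 / 10.2 m^2
LAI = 4.28

4.28


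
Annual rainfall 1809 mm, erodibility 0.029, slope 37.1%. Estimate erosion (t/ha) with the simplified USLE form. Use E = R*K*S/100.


Formula: E = R * K * S / 100  (simplified USLE)
R * K = 1809 * 0.029 = 52.461
E = 52.461 * 37.1 / 100 = 19.46 t/ha

19.46


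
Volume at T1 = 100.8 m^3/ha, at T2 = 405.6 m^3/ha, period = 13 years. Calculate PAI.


Formula: PAI = (V_T2 - V_T1) / (T2 - T1)
Volume increment = 405.6 - 100.8 = 304.8 m^3/ha
PAI = 304.8 / 13 = 23.45 m^3/ha/year

23.45


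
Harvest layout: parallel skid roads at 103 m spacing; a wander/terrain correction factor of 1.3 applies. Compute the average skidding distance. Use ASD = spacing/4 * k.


Formula: ASD = (spacing / 4) * correction
Uncorrected distance = spacing / 4 = 103 / 4 = 25.75 m
ASD = 25.75 * 1.3 = 33 m

33


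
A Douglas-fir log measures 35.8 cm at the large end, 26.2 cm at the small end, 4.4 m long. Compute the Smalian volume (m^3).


Smalian: V = (A1 + A2)/2 * L,  A = pi*(D/200)^2
A1 = pi*(35.8/200)^2 = 0.10066 m^2
A2 = pi*(26.2/200)^2 = 0.053913 m^2
V = (0.10066+0.053913)/2*4.4 = 0.3401 m^3

0.3401


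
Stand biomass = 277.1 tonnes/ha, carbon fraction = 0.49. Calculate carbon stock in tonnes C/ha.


Formula: Carbon Stock = Biomass * Carbon Fraction
C = 277.1 t/ha * 0.49
C = 135.8 t C/ha

135.8


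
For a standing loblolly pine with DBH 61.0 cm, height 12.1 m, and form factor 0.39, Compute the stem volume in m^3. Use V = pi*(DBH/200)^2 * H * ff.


Formula: V = pi * (DBH/200)^2 * H * ff
Radius = DBH/200 = 61.0/200 = 0.305 m
Radius^2 = 0.305^2 = 0.093025 m^2
V = pi * 0.093025 * 12.1 * 0.39
V = 1.379 m^3

1.379


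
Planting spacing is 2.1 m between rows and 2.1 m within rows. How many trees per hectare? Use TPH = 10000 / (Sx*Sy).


Formula: TPH = 10000 m^2/ha / (spacing_x * spacing_y)
Area per tree = 2.1 m * 2.1 m = 4.41 m^2
TPH = 10000 / 4.41 = 2268 trees/ha

2268


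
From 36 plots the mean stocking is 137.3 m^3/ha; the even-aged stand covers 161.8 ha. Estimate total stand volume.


Formula: Total Volume = Mean Volume per ha * Total Area
Total Volume = 137.3 m^3/ha * 161.8 ha
Total Volume = 22215 m^3

22215


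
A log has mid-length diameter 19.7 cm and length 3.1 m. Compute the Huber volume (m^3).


Huber: V = Am * L,  Am = pi*(Dm/200)^2
Am = pi*(19.7/200)^2 = 0.030481 m^2
V = 0.030481*3.1 = 0.0945 m^3

0.0945


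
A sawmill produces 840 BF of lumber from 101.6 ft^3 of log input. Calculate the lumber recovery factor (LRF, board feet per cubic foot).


Formula: LRF = Lumber Output (BF) / Log Input (ft^3)
LRF = 840 BF / 101.6 ft^3
LRF = 8.27 BF/ft^3

8.27


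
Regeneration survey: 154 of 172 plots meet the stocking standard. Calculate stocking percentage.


Formula: Stocking % = stocked plots / total plots * 100
Stocking = 154 / 172 * 100
Stocking = 0.8953 * 100 = 89.5%

89.5


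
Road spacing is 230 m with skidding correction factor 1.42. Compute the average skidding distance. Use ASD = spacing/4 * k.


Formula: ASD = (spacing / 4) * correction
Uncorrected distance = spacing / 4 = 230 / 4 = 57.5 m
ASD = 57.5 * 1.42 = 82 m

82


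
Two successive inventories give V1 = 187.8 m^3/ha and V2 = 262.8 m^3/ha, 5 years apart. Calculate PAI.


Formula: PAI = (V_T2 - V_T1) / (T2 - T1)
Volume increment = 262.8 - 187.8 = 75.0 m^3/ha
PAI = 75.0 / 5 = 15.0 m^3/ha/year

15.0


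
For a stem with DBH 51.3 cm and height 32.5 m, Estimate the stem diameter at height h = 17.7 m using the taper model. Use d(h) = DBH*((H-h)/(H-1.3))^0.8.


Taper: d(h) = DBH * ((H - h) / (H - 1.3))^0.8
Numerator = H - h = 32.5 - 17.7 = 14.8 m
Denominator = H - 1.3 = 32.5 - 1.3 = 31.2 m
Ratio = 14.8 / 31.2 = 0.47436
d = 51.3 * 0.47436^0.8 = 28.2 cm

28.2


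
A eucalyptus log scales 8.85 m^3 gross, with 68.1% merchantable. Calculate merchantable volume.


Formula: MV = V_total * (merchantable_pct / 100)
Merchantable fraction = 68.1% / 100 = 0.681
MV = 8.85 m^3 * 0.681 = 6.027 m^3

6.027


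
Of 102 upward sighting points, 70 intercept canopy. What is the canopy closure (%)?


Formula: Canopy closure = covered points / total points * 100
Closure = 70 / 102 * 100
Closure = 0.6863 * 100 = 68.6%

68.6


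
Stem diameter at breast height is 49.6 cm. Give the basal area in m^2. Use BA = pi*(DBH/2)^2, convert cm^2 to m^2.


Formula: BA = pi * (DBH/2)^2 / 10000  (cm^2 to m^2)
Radius = DBH/2 = 49.6/2 = 24.8 cm
BA = pi * 24.8^2 / 10000
   = 1932.2051 cm^2 / 10000
   = 0.1932 m^2

0.1932


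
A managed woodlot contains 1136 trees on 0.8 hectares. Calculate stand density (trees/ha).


Formula: Stand Density = N_trees / Area_ha
Density = 1136 trees / 0.8 ha
Density = 1420 trees/ha

1420


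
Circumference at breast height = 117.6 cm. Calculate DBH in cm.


Formula: DBH = C / pi
DBH = 117.6 / pi
pi = 3.14159...
DBH = 37.4 cm

37.4


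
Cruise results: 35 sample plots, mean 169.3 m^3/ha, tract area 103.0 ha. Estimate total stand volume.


Formula: Total Volume = Mean Volume per ha * Total Area
Total Volume = 169.3 m^3/ha * 103.0 ha
Total Volume = 17438 m^3

17438


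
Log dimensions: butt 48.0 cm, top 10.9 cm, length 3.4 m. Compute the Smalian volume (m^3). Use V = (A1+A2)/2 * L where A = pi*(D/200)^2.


Smalian: V = (A1 + A2)/2 * L,  A = pi*(D/200)^2
A1 = pi*(48.0/200)^2 = 0.180956 m^2
A2 = pi*(10.9/200)^2 = 0.009331 m^2
V = (0.180956+0.009331)/2*3.4 = 0.3235 m^3

0.3235


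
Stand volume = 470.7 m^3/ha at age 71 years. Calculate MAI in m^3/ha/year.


Formula: MAI = Total Volume / Stand Age
MAI = 470.7 m^3/ha / 71 years
MAI = 6.63 m^3/ha/year

6.63


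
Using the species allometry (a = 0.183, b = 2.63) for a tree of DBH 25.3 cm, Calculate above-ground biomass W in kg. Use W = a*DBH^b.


Formula: W = a * DBH^b  (allometric power law)
DBH^b = 25.3^2.63 = 4900.1229
W = 0.183 * 4900.1229 = 896.7 kg

896.7


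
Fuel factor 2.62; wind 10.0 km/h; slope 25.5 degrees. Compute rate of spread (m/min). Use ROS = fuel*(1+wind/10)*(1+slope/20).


Formula: ROS = fuel * (1 + wind/10) * (1 + slope/20)
Wind factor = 1 + 10.0/10 = 2.0
Slope factor = 1 + 25.5/20 = 2.275
ROS = 2.62 * 2.0 * 2.275 = 11.92 m/min

11.92


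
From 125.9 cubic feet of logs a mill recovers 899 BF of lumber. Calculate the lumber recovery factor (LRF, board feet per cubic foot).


Formula: LRF = Lumber Output (BF) / Log Input (ft^3)
LRF = 899 BF / 125.9 ft^3
LRF = 7.14 BF/ft^3

7.14


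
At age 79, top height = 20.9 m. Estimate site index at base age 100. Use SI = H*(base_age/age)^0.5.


Formula: SI = H_dom * (base_age / age)^0.5
Age ratio = 100 / 79 = 1.26582
sqrt(age_ratio) = 1.12509
SI = 20.9 * 1.12509 = 23.5 m

23.5


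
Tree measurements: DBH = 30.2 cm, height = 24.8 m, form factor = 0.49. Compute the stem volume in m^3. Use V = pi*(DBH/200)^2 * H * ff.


Formula: V = pi * (DBH/200)^2 * H * ff
Radius = DBH/200 = 30.2/200 = 0.151 m
Radius^2 = 0.151^2 = 0.022801 m^2
V = pi * 0.022801 * 24.8 * 0.49
V = 0.87 m^3

0.87


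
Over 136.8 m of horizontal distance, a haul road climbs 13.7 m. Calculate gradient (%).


Formula: Gradient = rise / run * 100
Gradient = 13.7 / 136.8 * 100 = 10.0%

10.0


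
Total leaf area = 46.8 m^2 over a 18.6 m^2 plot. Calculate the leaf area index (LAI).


Formula: LAI = total leaf area / ground area  (dimensionless)
LAI = 46.8 m^2 / 18.6 m^2
LAI = 2.52

2.52


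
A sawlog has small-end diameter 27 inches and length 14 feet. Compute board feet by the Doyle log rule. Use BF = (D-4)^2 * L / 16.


Doyle: BF = (D - 4)^2 * L / 16
Adjusted diameter = 27 - 4 = 23 in
(D-4)^2 = 23^2 = 529
BF = 529 * 14 / 16 = 463 BF

463


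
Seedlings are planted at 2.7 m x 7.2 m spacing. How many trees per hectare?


Formula: TPH = 10000 m^2/ha / (spacing_x * spacing_y)
Area per tree = 2.7 m * 7.2 m = 19.44 m^2
TPH = 10000 / 19.44 = 514 trees/ha

514


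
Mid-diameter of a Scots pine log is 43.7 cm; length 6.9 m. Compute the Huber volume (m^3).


Huber: V = Am * L,  Am = pi*(Dm/200)^2
Am = pi*(43.7/200)^2 = 0.149987 m^2
V = 0.149987*6.9 = 1.0349 m^3

1.0349


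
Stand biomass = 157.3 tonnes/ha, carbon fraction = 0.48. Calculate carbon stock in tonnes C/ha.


Formula: Carbon Stock = Biomass * Carbon Fraction
C = 157.3 t/ha * 0.48
C = 75.5 t C/ha

75.5


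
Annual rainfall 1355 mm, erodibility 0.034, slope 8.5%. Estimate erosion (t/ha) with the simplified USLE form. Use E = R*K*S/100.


Formula: E = R * K * S / 100  (simplified USLE)
R * K = 1355 * 0.034 = 46.07
E = 46.07 * 8.5 / 100 = 3.92 t/ha

3.92


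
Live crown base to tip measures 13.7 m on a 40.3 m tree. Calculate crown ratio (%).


Formula: Crown Ratio = (Crown Length / Total Height) * 100
CR = (13.7 m / 40.3 m) * 100
CR = 0.34 * 100 = 34.0%

34.0


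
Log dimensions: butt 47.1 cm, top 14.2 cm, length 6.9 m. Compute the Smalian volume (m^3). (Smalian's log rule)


Smalian: V = (A1 + A2)/2 * L,  A = pi*(D/200)^2
A1 = pi*(47.1/200)^2 = 0.174234 m^2
A2 = pi*(14.2/200)^2 = 0.015837 m^2
V = (0.174234+0.015837)/2*6.9 = 0.6557 m^3

0.6557


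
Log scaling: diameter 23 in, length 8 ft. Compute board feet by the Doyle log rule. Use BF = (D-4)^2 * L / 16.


Doyle: BF = (D - 4)^2 * L / 16
Adjusted diameter = 23 - 4 = 19 in
(D-4)^2 = 19^2 = 361
BF = 361 * 8 / 16 = 181 BF

181


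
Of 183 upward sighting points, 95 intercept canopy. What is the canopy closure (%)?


Formula: Canopy closure = covered points / total points * 100
Closure = 95 / 183 * 100
Closure = 0.5191 * 100 = 51.9%

51.9


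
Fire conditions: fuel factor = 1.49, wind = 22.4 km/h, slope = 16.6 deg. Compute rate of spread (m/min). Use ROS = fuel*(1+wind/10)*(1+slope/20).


Formula: ROS = fuel * (1 + wind/10) * (1 + slope/20)
Wind factor = 1 + 22.4/10 = 3.24
Slope factor = 1 + 16.6/20 = 1.83
ROS = 1.49 * 3.24 * 1.83 = 8.83 m/min

8.83


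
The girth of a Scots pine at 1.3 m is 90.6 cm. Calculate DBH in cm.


Formula: DBH = C / pi
DBH = 90.6 / pi
pi = 3.14159...
DBH = 28.8 cm

28.8


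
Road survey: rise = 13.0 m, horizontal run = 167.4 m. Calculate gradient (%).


Formula: Gradient = rise / run * 100
Gradient = 13.0 / 167.4 * 100 = 7.8%

7.8


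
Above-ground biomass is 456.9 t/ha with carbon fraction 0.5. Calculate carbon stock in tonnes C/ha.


Formula: Carbon Stock = Biomass * Carbon Fraction
C = 456.9 t/ha * 0.5
C = 228.5 t C/ha

228.5


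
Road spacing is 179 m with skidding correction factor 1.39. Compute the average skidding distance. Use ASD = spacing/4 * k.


Formula: ASD = (spacing / 4) * correction
Uncorrected distance = spacing / 4 = 179 / 4 = 44.75 m
ASD = 44.75 * 1.39 = 62 m

62


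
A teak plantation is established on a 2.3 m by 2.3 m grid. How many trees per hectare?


Formula: TPH = 10000 m^2/ha / (spacing_x * spacing_y)
Area per tree = 2.3 m * 2.3 m = 5.29 m^2
TPH = 10000 / 5.29 = 1890 trees/ha

1890


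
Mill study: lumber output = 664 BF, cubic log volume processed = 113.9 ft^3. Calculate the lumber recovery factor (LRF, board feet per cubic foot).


Formula: LRF = Lumber Output (BF) / Log Input (ft^3)
LRF = 664 BF / 113.9 ft^3
LRF = 5.83 BF/ft^3

5.83


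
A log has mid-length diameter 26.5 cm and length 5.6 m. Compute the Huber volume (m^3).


Huber: V = Am * L,  Am = pi*(Dm/200)^2
Am = pi*(26.5/200)^2 = 0.055155 m^2
V = 0.055155*5.6 = 0.3089 m^3

0.3089


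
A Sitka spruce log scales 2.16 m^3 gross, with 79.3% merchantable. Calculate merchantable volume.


Formula: MV = V_total * (merchantable_pct / 100)
Merchantable fraction = 79.3% / 100 = 0.793
MV = 2.16 m^3 * 0.793 = 1.713 m^3

1.713


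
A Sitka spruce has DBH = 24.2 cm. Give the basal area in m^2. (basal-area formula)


Formula: BA = pi * (DBH/2)^2 / 10000  (cm^2 to m^2)
Radius = DBH/2 = 24.2/2 = 12.1 cm
BA = pi * 12.1^2 / 10000
   = 459.9606 cm^2 / 10000
   = 0.046 m^2

0.046


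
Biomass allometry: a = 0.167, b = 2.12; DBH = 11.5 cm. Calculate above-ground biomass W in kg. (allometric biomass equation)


Formula: W = a * DBH^b  (allometric power law)
DBH^b = 11.5^2.12 = 177.288
W = 0.167 * 177.288 = 29.6 kg

29.6


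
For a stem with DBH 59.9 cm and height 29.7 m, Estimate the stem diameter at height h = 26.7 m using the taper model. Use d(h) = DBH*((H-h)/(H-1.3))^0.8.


Taper: d(h) = DBH * ((H - h) / (H - 1.3))^0.8
Numerator = H - h = 29.7 - 26.7 = 3.0 m
Denominator = H - 1.3 = 29.7 - 1.3 = 28.4 m
Ratio = 3.0 / 28.4 = 0.10563
d = 59.9 * 0.10563^0.8 = 9.9 cm

9.9


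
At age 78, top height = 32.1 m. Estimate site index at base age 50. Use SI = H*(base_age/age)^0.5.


Formula: SI = H_dom * (base_age / age)^0.5
Age ratio = 50 / 78 = 0.64103
sqrt(age_ratio) = 0.80064
SI = 32.1 * 0.80064 = 25.7 m

25.7


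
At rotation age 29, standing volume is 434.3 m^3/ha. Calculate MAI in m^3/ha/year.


Formula: MAI = Total Volume / Stand Age
MAI = 434.3 m^3/ha / 29 years
MAI = 14.98 m^3/ha/year

14.98


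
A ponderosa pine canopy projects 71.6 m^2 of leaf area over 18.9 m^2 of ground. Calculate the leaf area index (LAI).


Formula: LAI = total leaf area / ground area  (dimensionless)
LAI = 71.6 m^2 / 18.9 m^2
LAI = 3.79

3.79


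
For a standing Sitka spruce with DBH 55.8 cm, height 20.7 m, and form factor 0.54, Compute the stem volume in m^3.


Formula: V = pi * (DBH/200)^2 * H * ff
Radius = DBH/200 = 55.8/200 = 0.279 m
Radius^2 = 0.279^2 = 0.077841 m^2
V = pi * 0.077841 * 20.7 * 0.54
V = 2.734 m^3

2.734


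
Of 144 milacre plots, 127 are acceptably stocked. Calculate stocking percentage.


Formula: Stocking % = stocked plots / total plots * 100
Stocking = 127 / 144 * 100
Stocking = 0.8819 * 100 = 88.2%

88.2


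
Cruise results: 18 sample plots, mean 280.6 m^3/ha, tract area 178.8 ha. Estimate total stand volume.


Formula: Total Volume = Mean Volume per ha * Total Area
Total Volume = 280.6 m^3/ha * 178.8 ha
Total Volume = 50171 m^3

50171


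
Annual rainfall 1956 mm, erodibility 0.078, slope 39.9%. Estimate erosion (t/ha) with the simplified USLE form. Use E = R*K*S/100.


Formula: E = R * K * S / 100  (simplified USLE)
R * K = 1956 * 0.078 = 152.568
E = 152.568 * 39.9 / 100 = 60.87 t/ha

60.87


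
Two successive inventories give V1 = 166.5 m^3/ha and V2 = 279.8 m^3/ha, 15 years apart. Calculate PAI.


Formula: PAI = (V_T2 - V_T1) / (T2 - T1)
Volume increment = 279.8 - 166.5 = 113.3 m^3/ha
PAI = 113.3 / 15 = 7.55 m^3/ha/year

7.55


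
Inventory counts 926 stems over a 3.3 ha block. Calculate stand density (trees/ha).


Formula: Stand Density = N_trees / Area_ha
Density = 926 trees / 3.3 ha
Density = 281 trees/ha

281


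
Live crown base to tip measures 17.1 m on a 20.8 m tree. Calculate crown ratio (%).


Formula: Crown Ratio = (Crown Length / Total Height) * 100
CR = (17.1 m / 20.8 m) * 100
CR = 0.8221 * 100 = 82.2%

82.2


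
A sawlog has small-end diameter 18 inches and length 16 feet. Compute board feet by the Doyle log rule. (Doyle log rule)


Doyle: BF = (D - 4)^2 * L / 16
Adjusted diameter = 18 - 4 = 14 in
(D-4)^2 = 14^2 = 196
BF = 196 * 16 / 16 = 196 BF

196


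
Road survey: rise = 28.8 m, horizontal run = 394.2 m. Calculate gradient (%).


Formula: Gradient = rise / run * 100
Gradient = 28.8 / 394.2 * 100 = 7.3%

7.3


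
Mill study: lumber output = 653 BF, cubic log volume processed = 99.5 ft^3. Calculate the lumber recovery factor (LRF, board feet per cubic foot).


Formula: LRF = Lumber Output (BF) / Log Input (ft^3)
LRF = 653 BF / 99.5 ft^3
LRF = 6.56 BF/ft^3

6.56


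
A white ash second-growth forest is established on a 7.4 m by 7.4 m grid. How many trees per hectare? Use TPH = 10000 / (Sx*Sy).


Formula: TPH = 10000 m^2/ha / (spacing_x * spacing_y)
Area per tree = 7.4 m * 7.4 m = 54.76 m^2
TPH = 10000 / 54.76 = 183 trees/ha

183


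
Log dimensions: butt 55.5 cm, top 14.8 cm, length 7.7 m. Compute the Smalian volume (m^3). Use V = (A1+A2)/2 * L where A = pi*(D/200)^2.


Smalian: V = (A1 + A2)/2 * L,  A = pi*(D/200)^2
A1 = pi*(55.5/200)^2 = 0.241922 m^2
A2 = pi*(14.8/200)^2 = 0.017203 m^2
V = (0.241922+0.017203)/2*7.7 = 0.9976 m^3

0.9976


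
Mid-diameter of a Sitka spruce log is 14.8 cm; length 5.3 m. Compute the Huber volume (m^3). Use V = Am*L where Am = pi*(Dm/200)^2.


Huber: V = Am * L,  Am = pi*(Dm/200)^2
Am = pi*(14.8/200)^2 = 0.017203 m^2
V = 0.017203*5.3 = 0.0912 m^3

0.0912


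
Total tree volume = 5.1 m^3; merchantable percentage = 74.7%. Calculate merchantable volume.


Formula: MV = V_total * (merchantable_pct / 100)
Merchantable fraction = 74.7% / 100 = 0.747
MV = 5.1 m^3 * 0.747 = 3.81 m^3

3.81


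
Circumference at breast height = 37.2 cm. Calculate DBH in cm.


Formula: DBH = C / pi
DBH = 37.2 / pi
pi = 3.14159...
DBH = 11.8 cm

11.8


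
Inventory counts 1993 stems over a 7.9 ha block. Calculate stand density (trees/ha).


Formula: Stand Density = N_trees / Area_ha
Density = 1993 trees / 7.9 ha
Density = 252 trees/ha

252


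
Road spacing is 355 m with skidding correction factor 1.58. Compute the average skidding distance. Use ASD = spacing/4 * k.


Formula: ASD = (spacing / 4) * correction
Uncorrected distance = spacing / 4 = 355 / 4 = 88.75 m
ASD = 88.75 * 1.58 = 140 m

140


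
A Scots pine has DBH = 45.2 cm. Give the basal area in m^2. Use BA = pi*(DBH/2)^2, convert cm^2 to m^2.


Formula: BA = pi * (DBH/2)^2 / 10000  (cm^2 to m^2)
Radius = DBH/2 = 45.2/2 = 22.6 cm
BA = pi * 22.6^2 / 10000
   = 1604.5999 cm^2 / 10000
   = 0.1605 m^2

0.1605


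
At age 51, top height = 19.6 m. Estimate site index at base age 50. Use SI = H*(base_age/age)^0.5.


Formula: SI = H_dom * (base_age / age)^0.5
Age ratio = 50 / 51 = 0.98039
sqrt(age_ratio) = 0.99015
SI = 19.6 * 0.99015 = 19.4 m

19.4


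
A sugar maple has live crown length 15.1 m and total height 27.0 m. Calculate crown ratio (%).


Formula: Crown Ratio = (Crown Length / Total Height) * 100
CR = (15.1 m / 27.0 m) * 100
CR = 0.5593 * 100 = 55.9%

55.9


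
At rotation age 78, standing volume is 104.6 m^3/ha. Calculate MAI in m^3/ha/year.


Formula: MAI = Total Volume / Stand Age
MAI = 104.6 m^3/ha / 78 years
MAI = 1.34 m^3/ha/year

1.34


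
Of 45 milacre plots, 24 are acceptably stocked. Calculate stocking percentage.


Formula: Stocking % = stocked plots / total plots * 100
Stocking = 24 / 45 * 100
Stocking = 0.5333 * 100 = 53.3%

53.3


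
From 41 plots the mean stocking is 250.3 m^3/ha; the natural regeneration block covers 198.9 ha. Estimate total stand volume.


Formula: Total Volume = Mean Volume per ha * Total Area
Total Volume = 250.3 m^3/ha * 198.9 ha
Total Volume = 49785 m^3

49785


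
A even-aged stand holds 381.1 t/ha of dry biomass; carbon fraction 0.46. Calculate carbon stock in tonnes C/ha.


Formula: Carbon Stock = Biomass * Carbon Fraction
C = 381.1 t/ha * 0.46
C = 175.3 t C/ha

175.3


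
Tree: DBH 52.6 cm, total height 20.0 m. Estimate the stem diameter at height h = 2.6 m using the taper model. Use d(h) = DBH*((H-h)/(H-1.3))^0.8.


Taper: d(h) = DBH * ((H - h) / (H - 1.3))^0.8
Numerator = H - h = 20.0 - 2.6 = 17.4 m
Denominator = H - 1.3 = 20.0 - 1.3 = 18.7 m
Ratio = 17.4 / 18.7 = 0.93048
d = 52.6 * 0.93048^0.8 = 49.7 cm

49.7


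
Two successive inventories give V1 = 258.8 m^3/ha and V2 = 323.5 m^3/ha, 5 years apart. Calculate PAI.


Formula: PAI = (V_T2 - V_T1) / (T2 - T1)
Volume increment = 323.5 - 258.8 = 64.7 m^3/ha
PAI = 64.7 / 5 = 12.94 m^3/ha/year

12.94


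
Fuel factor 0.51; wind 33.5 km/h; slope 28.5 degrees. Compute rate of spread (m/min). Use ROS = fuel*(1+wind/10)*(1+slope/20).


Formula: ROS = fuel * (1 + wind/10) * (1 + slope/20)
Wind factor = 1 + 33.5/10 = 4.35
Slope factor = 1 + 28.5/20 = 2.425
ROS = 0.51 * 4.35 * 2.425 = 5.38 m/min

5.38


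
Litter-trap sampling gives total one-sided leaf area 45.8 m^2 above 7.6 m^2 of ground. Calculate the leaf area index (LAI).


Formula: LAI = total leaf area / ground area  (dimensionless)
LAI = 45.8 m^2 / 7.6 m^2
LAI = 6.03

6.03


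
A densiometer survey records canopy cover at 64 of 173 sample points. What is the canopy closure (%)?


Formula: Canopy closure = covered points / total points * 100
Closure = 64 / 173 * 100
Closure = 0.3699 * 100 = 37.0%

37.0


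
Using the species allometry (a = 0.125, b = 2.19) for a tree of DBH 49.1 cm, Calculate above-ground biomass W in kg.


Formula: W = a * DBH^b  (allometric power law)
DBH^b = 49.1^2.19 = 5052.0596
W = 0.125 * 5052.0596 = 631.5 kg

631.5


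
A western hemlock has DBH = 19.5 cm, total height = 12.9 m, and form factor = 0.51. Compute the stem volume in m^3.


Formula: V = pi * (DBH/200)^2 * H * ff
Radius = DBH/200 = 19.5/200 = 0.0975 m
Radius^2 = 0.0975^2 = 0.00950625 m^2
V = pi * 0.00950625 * 12.9 * 0.51
V = 0.196 m^3

0.196


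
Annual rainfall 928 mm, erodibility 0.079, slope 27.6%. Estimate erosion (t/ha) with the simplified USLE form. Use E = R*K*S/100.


Formula: E = R * K * S / 100  (simplified USLE)
R * K = 928 * 0.079 = 73.312
E = 73.312 * 27.6 / 100 = 20.23 t/ha

20.23


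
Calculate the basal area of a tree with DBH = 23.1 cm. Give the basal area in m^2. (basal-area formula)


Formula: BA = pi * (DBH/2)^2 / 10000  (cm^2 to m^2)
Radius = DBH/2 = 23.1/2 = 11.55 cm
BA = pi * 11.55^2 / 10000
   = 419.0963 cm^2 / 10000
   = 0.0419 m^2

0.0419


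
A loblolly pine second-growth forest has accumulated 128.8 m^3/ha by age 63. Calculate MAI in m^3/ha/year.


Formula: MAI = Total Volume / Stand Age
MAI = 128.8 m^3/ha / 63 years
MAI = 2.04 m^3/ha/year

2.04


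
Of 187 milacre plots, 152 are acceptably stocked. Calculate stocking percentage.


Formula: Stocking % = stocked plots / total plots * 100
Stocking = 152 / 187 * 100
Stocking = 0.8128 * 100 = 81.3%

81.3


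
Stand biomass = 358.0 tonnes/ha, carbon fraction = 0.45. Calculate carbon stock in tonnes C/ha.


Formula: Carbon Stock = Biomass * Carbon Fraction
C = 358.0 t/ha * 0.45
C = 161.1 t C/ha

161.1


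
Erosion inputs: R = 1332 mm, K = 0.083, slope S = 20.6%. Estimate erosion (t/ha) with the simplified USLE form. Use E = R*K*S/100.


Formula: E = R * K * S / 100  (simplified USLE)
R * K = 1332 * 0.083 = 110.556
E = 110.556 * 20.6 / 100 = 22.77 t/ha

22.77


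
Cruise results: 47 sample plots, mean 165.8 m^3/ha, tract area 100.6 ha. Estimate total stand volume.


Formula: Total Volume = Mean Volume per ha * Total Area
Total Volume = 165.8 m^3/ha * 100.6 ha
Total Volume = 16679 m^3

16679


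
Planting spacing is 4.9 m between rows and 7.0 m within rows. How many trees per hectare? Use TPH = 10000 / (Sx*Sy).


Formula: TPH = 10000 m^2/ha / (spacing_x * spacing_y)
Area per tree = 4.9 m * 7.0 m = 34.3 m^2
TPH = 10000 / 34.3 = 292 trees/ha

292


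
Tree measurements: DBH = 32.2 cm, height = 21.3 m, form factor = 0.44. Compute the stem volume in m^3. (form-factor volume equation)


Formula: V = pi * (DBH/200)^2 * H * ff
Radius = DBH/200 = 32.2/200 = 0.161 m
Radius^2 = 0.161^2 = 0.025921 m^2
V = pi * 0.025921 * 21.3 * 0.44
V = 0.763 m^3

0.763


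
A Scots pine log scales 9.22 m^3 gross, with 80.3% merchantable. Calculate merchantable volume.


Formula: MV = V_total * (merchantable_pct / 100)
Merchantable fraction = 80.3% / 100 = 0.803
MV = 9.22 m^3 * 0.803 = 7.404 m^3

7.404


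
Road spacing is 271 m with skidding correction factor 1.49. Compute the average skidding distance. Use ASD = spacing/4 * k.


Formula: ASD = (spacing / 4) * correction
Uncorrected distance = spacing / 4 = 271 / 4 = 67.75 m
ASD = 67.75 * 1.49 = 101 m

101


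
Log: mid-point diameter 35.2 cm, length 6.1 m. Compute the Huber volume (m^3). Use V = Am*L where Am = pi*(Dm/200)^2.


Huber: V = Am * L,  Am = pi*(Dm/200)^2
Am = pi*(35.2/200)^2 = 0.097314 m^2
V = 0.097314*6.1 = 0.5936 m^3

0.5936


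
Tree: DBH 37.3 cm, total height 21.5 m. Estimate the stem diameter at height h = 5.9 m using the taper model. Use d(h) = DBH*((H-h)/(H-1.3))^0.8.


Taper: d(h) = DBH * ((H - h) / (H - 1.3))^0.8
Numerator = H - h = 21.5 - 5.9 = 15.6 m
Denominator = H - 1.3 = 21.5 - 1.3 = 20.2 m
Ratio = 15.6 / 20.2 = 0.77228
d = 37.3 * 0.77228^0.8 = 30.3 cm

30.3


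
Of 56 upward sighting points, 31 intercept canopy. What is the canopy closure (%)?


Formula: Canopy closure = covered points / total points * 100
Closure = 31 / 56 * 100
Closure = 0.5536 * 100 = 55.4%

55.4


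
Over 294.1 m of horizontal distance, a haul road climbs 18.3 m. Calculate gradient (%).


Formula: Gradient = rise / run * 100
Gradient = 18.3 / 294.1 * 100 = 6.2%

6.2


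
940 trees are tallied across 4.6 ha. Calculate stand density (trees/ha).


Formula: Stand Density = N_trees / Area_ha
Density = 940 trees / 4.6 ha
Density = 204 trees/ha

204


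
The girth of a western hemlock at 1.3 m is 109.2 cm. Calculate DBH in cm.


Formula: DBH = C / pi
DBH = 109.2 / pi
pi = 3.14159...
DBH = 34.8 cm

34.8


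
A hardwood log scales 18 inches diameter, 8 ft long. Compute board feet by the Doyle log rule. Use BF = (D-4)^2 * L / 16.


Doyle: BF = (D - 4)^2 * L / 16
Adjusted diameter = 18 - 4 = 14 in
(D-4)^2 = 14^2 = 196
BF = 196 * 8 / 16 = 98 BF

98


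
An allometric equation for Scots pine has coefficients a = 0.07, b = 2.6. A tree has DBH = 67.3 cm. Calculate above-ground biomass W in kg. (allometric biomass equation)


Formula: W = a * DBH^b  (allometric power law)
DBH^b = 67.3^2.6 = 56602.9631
W = 0.07 * 56602.9631 = 3962.2 kg

3962.2


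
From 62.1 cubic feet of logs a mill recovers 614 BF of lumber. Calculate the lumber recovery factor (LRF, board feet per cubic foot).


Formula: LRF = Lumber Output (BF) / Log Input (ft^3)
LRF = 614 BF / 62.1 ft^3
LRF = 9.89 BF/ft^3

9.89


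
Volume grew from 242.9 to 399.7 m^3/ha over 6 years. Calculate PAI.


Formula: PAI = (V_T2 - V_T1) / (T2 - T1)
Volume increment = 399.7 - 242.9 = 156.8 m^3/ha
PAI = 156.8 / 6 = 26.13 m^3/ha/year

26.13


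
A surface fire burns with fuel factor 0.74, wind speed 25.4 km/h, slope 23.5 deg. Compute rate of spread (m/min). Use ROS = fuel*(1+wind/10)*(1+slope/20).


Formula: ROS = fuel * (1 + wind/10) * (1 + slope/20)
Wind factor = 1 + 25.4/10 = 3.54
Slope factor = 1 + 23.5/20 = 2.175
ROS = 0.74 * 3.54 * 2.175 = 5.7 m/min

5.7


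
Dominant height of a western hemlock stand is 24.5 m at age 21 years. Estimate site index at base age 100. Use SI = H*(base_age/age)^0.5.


Formula: SI = H_dom * (base_age / age)^0.5
Age ratio = 100 / 21 = 4.7619
sqrt(age_ratio) = 2.18218
SI = 24.5 * 2.18218 = 53.5 m

53.5


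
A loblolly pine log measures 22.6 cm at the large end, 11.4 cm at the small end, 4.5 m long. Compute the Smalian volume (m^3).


Smalian: V = (A1 + A2)/2 * L,  A = pi*(D/200)^2
A1 = pi*(22.6/200)^2 = 0.040115 m^2
A2 = pi*(11.4/200)^2 = 0.010207 m^2
V = (0.040115+0.010207)/2*4.5 = 0.1132 m^3

0.1132


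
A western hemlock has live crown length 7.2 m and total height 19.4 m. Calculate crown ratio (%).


Formula: Crown Ratio = (Crown Length / Total Height) * 100
CR = (7.2 m / 19.4 m) * 100
CR = 0.3711 * 100 = 37.1%

37.1


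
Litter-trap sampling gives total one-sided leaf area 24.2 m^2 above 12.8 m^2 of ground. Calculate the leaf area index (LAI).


Formula: LAI = total leaf area / ground area  (dimensionless)
LAI = 24.2 m^2 / 12.8 m^2
LAI = 1.89

1.89


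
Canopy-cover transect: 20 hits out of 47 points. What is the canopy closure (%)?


Formula: Canopy closure = covered points / total points * 100
Closure = 20 / 47 * 100
Closure = 0.4255 * 100 = 42.6%

42.6


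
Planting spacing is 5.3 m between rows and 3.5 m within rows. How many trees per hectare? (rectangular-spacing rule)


Formula: TPH = 10000 m^2/ha / (spacing_x * spacing_y)
Area per tree = 5.3 m * 3.5 m = 18.55 m^2
TPH = 10000 / 18.55 = 539 trees/ha

539


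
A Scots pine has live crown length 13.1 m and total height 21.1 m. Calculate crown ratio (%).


Formula: Crown Ratio = (Crown Length / Total Height) * 100
CR = (13.1 m / 21.1 m) * 100
CR = 0.6209 * 100 = 62.1%

62.1


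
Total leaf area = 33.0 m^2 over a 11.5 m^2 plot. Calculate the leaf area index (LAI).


Formula: LAI = total leaf area / ground area  (dimensionless)
LAI = 33.0 m^2 / 11.5 m^2
LAI = 2.87

2.87


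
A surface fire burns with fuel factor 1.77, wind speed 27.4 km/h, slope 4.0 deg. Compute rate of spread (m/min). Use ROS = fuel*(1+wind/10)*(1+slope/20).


Formula: ROS = fuel * (1 + wind/10) * (1 + slope/20)
Wind factor = 1 + 27.4/10 = 3.74
Slope factor = 1 + 4.0/20 = 1.2
ROS = 1.77 * 3.74 * 1.2 = 7.94 m/min

7.94


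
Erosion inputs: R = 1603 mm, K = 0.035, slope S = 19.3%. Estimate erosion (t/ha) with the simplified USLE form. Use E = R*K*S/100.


Formula: E = R * K * S / 100  (simplified USLE)
R * K = 1603 * 0.035 = 56.105
E = 56.105 * 19.3 / 100 = 10.83 t/ha

10.83


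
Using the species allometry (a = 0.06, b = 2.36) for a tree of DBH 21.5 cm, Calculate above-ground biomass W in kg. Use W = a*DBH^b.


Formula: W = a * DBH^b  (allometric power law)
DBH^b = 21.5^2.36 = 1394.9376
W = 0.06 * 1394.9376 = 83.7 kg

83.7


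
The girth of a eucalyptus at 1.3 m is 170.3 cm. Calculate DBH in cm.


Formula: DBH = C / pi
DBH = 170.3 / pi
pi = 3.14159...
DBH = 54.2 cm

54.2


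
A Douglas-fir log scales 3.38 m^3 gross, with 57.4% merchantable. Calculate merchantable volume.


Formula: MV = V_total * (merchantable_pct / 100)
Merchantable fraction = 57.4% / 100 = 0.574
MV = 3.38 m^3 * 0.574 = 1.94 m^3

1.94


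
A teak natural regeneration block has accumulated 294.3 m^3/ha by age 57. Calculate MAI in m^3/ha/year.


Formula: MAI = Total Volume / Stand Age
MAI = 294.3 m^3/ha / 57 years
MAI = 5.16 m^3/ha/year

5.16


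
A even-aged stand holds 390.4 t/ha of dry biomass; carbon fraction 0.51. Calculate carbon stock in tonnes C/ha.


Formula: Carbon Stock = Biomass * Carbon Fraction
C = 390.4 t/ha * 0.51
C = 199.1 t C/ha

199.1


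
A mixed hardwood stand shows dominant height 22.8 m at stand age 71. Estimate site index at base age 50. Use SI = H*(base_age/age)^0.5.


Formula: SI = H_dom * (base_age / age)^0.5
Age ratio = 50 / 71 = 0.70423
sqrt(age_ratio) = 0.83918
SI = 22.8 * 0.83918 = 19.1 m

19.1


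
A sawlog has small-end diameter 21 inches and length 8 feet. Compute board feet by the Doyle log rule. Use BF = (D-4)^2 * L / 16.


Doyle: BF = (D - 4)^2 * L / 16
Adjusted diameter = 21 - 4 = 17 in
(D-4)^2 = 17^2 = 289
BF = 289 * 8 / 16 = 145 BF

145


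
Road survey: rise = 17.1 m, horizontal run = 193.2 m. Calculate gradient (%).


Formula: Gradient = rise / run * 100
Gradient = 17.1 / 193.2 * 100 = 8.9%

8.9


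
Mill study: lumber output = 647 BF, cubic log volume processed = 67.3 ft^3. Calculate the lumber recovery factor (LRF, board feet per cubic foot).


Formula: LRF = Lumber Output (BF) / Log Input (ft^3)
LRF = 647 BF / 67.3 ft^3
LRF = 9.61 BF/ft^3

9.61


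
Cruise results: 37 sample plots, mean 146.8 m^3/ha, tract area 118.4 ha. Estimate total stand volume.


Formula: Total Volume = Mean Volume per ha * Total Area
Total Volume = 146.8 m^3/ha * 118.4 ha
Total Volume = 17381 m^3

17381


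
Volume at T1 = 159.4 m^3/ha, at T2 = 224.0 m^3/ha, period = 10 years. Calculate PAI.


Formula: PAI = (V_T2 - V_T1) / (T2 - T1)
Volume increment = 224.0 - 159.4 = 64.6 m^3/ha
PAI = 64.6 / 10 = 6.46 m^3/ha/year

6.46


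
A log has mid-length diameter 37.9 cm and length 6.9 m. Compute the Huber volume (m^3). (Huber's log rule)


Huber: V = Am * L,  Am = pi*(Dm/200)^2
Am = pi*(37.9/200)^2 = 0.112815 m^2
V = 0.112815*6.9 = 0.7784 m^3

0.7784


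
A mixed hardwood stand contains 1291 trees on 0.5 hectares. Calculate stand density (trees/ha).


Formula: Stand Density = N_trees / Area_ha
Density = 1291 trees / 0.5 ha
Density = 2582 trees/ha

2582
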